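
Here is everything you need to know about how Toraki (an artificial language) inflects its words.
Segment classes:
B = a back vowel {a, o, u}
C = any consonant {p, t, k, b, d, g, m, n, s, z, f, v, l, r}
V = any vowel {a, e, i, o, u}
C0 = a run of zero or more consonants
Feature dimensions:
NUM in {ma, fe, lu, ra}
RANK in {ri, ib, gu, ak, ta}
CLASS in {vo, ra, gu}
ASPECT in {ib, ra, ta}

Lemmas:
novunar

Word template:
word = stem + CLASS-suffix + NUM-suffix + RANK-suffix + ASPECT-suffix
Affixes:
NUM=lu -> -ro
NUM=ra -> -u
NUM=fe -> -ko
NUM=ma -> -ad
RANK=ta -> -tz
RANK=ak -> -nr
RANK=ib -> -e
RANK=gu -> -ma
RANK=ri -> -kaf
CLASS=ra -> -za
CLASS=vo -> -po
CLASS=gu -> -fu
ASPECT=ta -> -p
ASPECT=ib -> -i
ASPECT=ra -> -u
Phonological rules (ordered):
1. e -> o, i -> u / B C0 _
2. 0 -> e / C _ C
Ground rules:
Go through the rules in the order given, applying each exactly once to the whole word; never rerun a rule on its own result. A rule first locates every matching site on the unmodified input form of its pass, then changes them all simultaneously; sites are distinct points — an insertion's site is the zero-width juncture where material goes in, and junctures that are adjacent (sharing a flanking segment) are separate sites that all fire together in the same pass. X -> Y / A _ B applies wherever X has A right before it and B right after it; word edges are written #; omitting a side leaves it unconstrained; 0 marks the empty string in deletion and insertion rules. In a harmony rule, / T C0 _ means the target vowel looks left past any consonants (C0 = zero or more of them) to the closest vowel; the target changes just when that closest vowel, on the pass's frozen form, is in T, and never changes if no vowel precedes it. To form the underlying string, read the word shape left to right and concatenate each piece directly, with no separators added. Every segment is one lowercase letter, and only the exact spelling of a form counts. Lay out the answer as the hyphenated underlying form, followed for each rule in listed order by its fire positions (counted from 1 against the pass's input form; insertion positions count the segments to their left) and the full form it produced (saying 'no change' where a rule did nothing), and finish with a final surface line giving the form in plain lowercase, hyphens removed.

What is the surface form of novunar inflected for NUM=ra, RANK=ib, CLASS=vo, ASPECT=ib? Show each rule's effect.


underlying: novunar-po-u-e-i
1. e -> o, i -> u / B C0 _: fires at position(s) 11: novunarpouoi
2. 0 -> e / C _ C: inserts after position(s) 7: novunarepouoi
surface: novunarepouoi


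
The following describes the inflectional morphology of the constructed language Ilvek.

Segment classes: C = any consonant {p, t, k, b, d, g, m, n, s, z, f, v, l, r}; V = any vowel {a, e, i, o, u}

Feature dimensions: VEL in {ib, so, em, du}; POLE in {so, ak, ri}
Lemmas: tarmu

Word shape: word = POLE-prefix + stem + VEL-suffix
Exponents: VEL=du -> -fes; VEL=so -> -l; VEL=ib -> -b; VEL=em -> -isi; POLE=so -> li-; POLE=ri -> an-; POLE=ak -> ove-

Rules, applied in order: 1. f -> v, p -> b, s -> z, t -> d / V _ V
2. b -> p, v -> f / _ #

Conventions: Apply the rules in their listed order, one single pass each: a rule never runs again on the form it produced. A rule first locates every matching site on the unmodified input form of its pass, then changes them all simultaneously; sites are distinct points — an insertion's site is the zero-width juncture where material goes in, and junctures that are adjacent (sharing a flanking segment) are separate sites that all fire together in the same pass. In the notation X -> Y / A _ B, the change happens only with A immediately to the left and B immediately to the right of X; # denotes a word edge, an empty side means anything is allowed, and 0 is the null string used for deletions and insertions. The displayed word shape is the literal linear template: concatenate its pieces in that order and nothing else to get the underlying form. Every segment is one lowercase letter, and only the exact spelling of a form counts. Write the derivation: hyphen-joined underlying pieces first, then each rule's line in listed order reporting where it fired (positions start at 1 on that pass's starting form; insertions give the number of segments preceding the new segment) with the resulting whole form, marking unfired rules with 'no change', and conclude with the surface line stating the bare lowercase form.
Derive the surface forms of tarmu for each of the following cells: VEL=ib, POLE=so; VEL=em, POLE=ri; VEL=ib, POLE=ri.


cell VEL=ib, POLE=so:
underlying: li-tarmu-b
1. f -> v, p -> b, s -> z, t -> d / V _ V: fires at position(s) 3: lidarmub
2. b -> p, v -> f / _ #: fires at position(s) 8: lidarmup
surface: lidarmup

cell VEL=em, POLE=ri:
underlying: an-tarmu-isi
1. f -> v, p -> b, s -> z, t -> d / V _ V: fires at position(s) 9: antarmuizi
2. b -> p, v -> f / _ #: no change
surface: antarmuizi

cell VEL=ib, POLE=ri:
underlying: an-tarmu-b
1. f -> v, p -> b, s -> z, t -> d / V _ V: no change
2. b -> p, v -> f / _ #: fires at position(s) 8: antarmup
surface: antarmup


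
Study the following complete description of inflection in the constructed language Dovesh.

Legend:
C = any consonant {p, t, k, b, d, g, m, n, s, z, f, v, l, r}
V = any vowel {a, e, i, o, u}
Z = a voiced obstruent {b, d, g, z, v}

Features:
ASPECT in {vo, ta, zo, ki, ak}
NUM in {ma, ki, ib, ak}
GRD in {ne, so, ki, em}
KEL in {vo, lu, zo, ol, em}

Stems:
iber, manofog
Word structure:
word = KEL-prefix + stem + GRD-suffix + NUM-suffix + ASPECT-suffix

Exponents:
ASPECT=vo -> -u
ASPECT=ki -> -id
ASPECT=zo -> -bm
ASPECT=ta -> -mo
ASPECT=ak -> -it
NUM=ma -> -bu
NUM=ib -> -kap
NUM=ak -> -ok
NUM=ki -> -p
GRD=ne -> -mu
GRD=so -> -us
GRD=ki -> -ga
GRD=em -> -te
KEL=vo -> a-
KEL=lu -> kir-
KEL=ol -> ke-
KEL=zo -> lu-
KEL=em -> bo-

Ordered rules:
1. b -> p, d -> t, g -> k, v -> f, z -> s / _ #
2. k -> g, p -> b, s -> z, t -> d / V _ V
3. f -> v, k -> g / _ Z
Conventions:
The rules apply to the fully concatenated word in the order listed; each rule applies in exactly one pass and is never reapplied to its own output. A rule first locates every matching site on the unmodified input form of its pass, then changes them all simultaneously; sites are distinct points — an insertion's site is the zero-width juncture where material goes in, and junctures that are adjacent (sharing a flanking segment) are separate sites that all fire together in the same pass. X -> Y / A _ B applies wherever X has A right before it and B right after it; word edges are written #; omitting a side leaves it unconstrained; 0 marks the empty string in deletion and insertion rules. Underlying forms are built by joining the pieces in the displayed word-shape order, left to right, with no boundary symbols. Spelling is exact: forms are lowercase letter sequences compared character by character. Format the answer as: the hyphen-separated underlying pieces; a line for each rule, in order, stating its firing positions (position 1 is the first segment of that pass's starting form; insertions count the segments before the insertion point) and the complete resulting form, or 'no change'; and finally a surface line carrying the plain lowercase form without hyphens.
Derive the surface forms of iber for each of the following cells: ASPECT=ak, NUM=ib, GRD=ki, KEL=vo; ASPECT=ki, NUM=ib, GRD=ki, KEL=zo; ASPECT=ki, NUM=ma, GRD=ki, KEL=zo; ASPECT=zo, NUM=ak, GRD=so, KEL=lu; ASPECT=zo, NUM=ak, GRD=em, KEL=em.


cell ASPECT=ak, NUM=ib, GRD=ki, KEL=vo:
underlying: a-iber-ga-kap-it
1. b -> p, d -> t, g -> k, v -> f, z -> s / _ #: no change
2. k -> g, p -> b, s -> z, t -> d / V _ V: fires at position(s) 8, 10: aibergagabit
3. f -> v, k -> g / _ Z: no change
surface: aibergagabit

cell ASPECT=ki, NUM=ib, GRD=ki, KEL=zo:
underlying: lu-iber-ga-kap-id
1. b -> p, d -> t, g -> k, v -> f, z -> s / _ #: fires at position(s) 13: luibergakapit
2. k -> g, p -> b, s -> z, t -> d / V _ V: fires at position(s) 9, 11: luibergagabit
3. f -> v, k -> g / _ Z: no change
surface: luibergagabit

cell ASPECT=ki, NUM=ma, GRD=ki, KEL=zo:
underlying: lu-iber-ga-bu-id
1. b -> p, d -> t, g -> k, v -> f, z -> s / _ #: fires at position(s) 12: luibergabuit
2. k -> g, p -> b, s -> z, t -> d / V _ V: no change
3. f -> v, k -> g / _ Z: no change
surface: luibergabuit

cell ASPECT=zo, NUM=ak, GRD=so, KEL=lu:
underlying: kir-iber-us-ok-bm
1. b -> p, d -> t, g -> k, v -> f, z -> s / _ #: no change
2. k -> g, p -> b, s -> z, t -> d / V _ V: fires at position(s) 9: kiriberuzokbm
3. f -> v, k -> g / _ Z: fires at position(s) 11: kiriberuzogbm
surface: kiriberuzogbm

cell ASPECT=zo, NUM=ak, GRD=em, KEL=em:
underlying: bo-iber-te-ok-bm
1. b -> p, d -> t, g -> k, v -> f, z -> s / _ #: no change
2. k -> g, p -> b, s -> z, t -> d / V _ V: no change
3. f -> v, k -> g / _ Z: fires at position(s) 10: boiberteogbm
surface: boiberteogbm


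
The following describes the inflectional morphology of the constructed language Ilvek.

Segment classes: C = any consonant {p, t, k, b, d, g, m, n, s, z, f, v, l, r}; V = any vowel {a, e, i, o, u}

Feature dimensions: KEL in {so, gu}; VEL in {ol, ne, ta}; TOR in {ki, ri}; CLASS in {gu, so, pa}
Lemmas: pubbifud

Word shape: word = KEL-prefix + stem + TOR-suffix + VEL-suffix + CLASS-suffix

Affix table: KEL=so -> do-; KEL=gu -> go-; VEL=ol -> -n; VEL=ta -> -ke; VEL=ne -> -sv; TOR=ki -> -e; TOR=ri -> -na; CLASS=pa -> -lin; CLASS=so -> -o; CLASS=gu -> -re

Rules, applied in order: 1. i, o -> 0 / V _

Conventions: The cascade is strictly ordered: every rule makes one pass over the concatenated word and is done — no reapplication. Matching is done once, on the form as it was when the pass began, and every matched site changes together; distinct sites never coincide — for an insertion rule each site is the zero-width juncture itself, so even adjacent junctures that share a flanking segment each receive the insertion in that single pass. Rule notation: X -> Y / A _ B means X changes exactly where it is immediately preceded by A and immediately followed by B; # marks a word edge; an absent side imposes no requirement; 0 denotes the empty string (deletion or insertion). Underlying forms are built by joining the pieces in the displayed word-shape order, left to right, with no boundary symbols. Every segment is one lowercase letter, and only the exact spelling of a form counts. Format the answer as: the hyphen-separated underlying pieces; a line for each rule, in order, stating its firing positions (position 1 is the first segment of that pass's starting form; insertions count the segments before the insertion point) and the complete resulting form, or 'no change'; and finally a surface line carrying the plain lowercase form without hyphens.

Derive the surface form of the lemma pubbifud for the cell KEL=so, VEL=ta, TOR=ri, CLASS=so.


underlying: do-pubbifud-na-ke-o
1. i, o -> 0 / V _: fires at position(s) 15: dopubbifudnake
surface: dopubbifudnake


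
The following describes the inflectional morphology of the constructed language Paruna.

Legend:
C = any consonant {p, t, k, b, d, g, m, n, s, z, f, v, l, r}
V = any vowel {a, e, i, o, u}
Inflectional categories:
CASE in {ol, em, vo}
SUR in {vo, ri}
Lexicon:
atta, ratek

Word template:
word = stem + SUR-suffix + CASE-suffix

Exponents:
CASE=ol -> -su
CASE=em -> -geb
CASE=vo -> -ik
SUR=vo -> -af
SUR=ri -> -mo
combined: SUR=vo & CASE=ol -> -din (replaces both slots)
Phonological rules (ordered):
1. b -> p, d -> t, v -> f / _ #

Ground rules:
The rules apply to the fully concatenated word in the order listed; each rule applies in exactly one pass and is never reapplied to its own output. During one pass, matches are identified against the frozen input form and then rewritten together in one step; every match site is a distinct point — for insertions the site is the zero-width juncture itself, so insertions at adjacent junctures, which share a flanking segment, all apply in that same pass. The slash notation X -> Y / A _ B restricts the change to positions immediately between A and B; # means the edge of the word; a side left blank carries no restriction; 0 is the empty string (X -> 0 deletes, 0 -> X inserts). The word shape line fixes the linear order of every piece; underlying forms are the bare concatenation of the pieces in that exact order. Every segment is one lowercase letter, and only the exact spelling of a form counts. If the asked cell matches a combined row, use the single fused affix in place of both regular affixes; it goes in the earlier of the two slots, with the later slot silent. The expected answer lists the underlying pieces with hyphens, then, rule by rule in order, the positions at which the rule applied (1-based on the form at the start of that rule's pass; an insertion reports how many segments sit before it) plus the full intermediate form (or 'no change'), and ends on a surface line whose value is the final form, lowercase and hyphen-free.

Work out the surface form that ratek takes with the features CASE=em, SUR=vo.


underlying: ratek-af-geb
1. b -> p, d -> t, v -> f / _ #: fires at position(s) 10: ratekafgep
surface: ratekafgep


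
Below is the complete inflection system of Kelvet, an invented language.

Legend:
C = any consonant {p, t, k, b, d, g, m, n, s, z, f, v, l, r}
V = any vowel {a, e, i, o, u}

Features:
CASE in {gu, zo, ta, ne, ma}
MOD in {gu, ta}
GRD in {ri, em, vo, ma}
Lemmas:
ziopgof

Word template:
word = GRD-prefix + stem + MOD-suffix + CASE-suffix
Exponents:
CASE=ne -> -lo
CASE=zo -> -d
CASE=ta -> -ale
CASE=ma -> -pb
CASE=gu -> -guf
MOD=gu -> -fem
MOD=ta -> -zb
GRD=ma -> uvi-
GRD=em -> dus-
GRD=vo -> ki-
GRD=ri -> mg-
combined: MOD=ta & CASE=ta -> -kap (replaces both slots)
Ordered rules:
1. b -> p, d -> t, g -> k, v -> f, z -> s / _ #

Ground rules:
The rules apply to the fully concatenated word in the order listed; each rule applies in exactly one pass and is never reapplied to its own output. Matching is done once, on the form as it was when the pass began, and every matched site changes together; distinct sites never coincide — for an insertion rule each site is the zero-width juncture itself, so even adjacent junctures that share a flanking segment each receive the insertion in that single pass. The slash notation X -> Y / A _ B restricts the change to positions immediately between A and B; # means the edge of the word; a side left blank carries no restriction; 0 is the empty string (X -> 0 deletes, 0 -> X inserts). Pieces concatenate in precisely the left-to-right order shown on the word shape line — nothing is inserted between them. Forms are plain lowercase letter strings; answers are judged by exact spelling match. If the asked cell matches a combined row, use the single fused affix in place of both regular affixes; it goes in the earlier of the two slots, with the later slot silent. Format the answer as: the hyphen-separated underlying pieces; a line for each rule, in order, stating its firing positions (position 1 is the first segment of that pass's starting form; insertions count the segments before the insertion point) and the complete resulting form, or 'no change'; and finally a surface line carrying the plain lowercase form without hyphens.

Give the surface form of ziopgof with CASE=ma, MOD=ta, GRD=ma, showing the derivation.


underlying: uvi-ziopgof-zb-pb
1. b -> p, d -> t, g -> k, v -> f, z -> s / _ #: fires at position(s) 14: uviziopgofzbpp
surface: uviziopgofzbpp


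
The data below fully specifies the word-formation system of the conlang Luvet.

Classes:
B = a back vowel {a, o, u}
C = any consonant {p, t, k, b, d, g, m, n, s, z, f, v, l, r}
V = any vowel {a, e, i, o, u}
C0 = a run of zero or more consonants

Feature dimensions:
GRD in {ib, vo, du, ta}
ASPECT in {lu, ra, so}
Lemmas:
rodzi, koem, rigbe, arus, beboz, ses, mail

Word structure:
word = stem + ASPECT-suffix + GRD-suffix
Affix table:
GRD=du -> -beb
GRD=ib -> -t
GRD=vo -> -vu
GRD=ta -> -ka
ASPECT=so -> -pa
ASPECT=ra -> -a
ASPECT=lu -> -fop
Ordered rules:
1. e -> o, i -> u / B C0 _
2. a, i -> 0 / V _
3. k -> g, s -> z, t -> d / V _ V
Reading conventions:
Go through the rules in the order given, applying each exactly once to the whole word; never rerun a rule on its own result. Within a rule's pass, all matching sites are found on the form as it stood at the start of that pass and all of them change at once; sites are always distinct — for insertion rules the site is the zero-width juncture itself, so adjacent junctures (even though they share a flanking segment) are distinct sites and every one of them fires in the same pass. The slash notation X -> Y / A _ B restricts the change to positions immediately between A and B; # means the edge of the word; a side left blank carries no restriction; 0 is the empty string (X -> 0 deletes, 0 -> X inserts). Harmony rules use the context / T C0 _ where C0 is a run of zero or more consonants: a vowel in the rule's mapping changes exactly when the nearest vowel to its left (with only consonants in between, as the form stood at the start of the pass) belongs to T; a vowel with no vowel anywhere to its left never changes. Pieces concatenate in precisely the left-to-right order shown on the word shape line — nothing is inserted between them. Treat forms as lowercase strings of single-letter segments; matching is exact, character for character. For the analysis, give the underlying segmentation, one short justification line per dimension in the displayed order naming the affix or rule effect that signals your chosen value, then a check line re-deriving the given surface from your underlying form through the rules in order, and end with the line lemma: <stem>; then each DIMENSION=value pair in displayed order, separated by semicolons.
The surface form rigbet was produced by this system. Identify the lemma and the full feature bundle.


underlying: rigbe-a-t
GRD=ib - signalled by the affix -t
ASPECT=ra - signalled by the affix -a
check: rigbeat -> rigbeat -> rigbet -> rigbet
lemma: rigbe; GRD=ib; ASPECT=ra


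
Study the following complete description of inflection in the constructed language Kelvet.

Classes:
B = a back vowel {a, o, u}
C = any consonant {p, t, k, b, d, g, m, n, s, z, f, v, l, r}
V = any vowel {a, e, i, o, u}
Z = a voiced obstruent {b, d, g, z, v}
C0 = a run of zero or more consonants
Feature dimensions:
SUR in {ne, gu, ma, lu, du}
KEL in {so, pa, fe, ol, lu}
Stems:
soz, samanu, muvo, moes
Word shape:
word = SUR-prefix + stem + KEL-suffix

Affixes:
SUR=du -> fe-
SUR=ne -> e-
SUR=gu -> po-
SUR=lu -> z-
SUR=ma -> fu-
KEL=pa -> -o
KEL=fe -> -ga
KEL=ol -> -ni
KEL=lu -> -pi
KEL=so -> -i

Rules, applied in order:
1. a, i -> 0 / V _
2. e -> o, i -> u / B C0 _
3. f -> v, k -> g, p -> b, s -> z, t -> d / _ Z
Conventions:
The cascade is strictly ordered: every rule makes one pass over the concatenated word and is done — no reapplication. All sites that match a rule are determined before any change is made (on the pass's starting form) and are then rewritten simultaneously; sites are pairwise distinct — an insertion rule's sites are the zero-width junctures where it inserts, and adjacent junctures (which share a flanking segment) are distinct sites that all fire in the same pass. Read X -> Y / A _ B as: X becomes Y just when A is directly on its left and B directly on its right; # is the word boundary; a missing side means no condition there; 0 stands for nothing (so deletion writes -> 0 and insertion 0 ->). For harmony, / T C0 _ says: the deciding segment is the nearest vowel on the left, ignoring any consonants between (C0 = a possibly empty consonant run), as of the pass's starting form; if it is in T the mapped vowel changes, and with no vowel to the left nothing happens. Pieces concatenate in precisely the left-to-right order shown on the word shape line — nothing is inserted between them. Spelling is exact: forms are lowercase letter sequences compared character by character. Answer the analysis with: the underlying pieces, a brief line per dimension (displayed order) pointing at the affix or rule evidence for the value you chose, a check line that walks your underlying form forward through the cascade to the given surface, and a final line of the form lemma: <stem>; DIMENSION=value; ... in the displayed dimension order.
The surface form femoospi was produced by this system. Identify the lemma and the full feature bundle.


underlying: fe-moes-pi
SUR=du - signalled by the affix fe-
KEL=lu - signalled by the affix -pi
check: femoespi -> femoespi -> femoospi -> femoospi
lemma: moes; SUR=du; KEL=lu


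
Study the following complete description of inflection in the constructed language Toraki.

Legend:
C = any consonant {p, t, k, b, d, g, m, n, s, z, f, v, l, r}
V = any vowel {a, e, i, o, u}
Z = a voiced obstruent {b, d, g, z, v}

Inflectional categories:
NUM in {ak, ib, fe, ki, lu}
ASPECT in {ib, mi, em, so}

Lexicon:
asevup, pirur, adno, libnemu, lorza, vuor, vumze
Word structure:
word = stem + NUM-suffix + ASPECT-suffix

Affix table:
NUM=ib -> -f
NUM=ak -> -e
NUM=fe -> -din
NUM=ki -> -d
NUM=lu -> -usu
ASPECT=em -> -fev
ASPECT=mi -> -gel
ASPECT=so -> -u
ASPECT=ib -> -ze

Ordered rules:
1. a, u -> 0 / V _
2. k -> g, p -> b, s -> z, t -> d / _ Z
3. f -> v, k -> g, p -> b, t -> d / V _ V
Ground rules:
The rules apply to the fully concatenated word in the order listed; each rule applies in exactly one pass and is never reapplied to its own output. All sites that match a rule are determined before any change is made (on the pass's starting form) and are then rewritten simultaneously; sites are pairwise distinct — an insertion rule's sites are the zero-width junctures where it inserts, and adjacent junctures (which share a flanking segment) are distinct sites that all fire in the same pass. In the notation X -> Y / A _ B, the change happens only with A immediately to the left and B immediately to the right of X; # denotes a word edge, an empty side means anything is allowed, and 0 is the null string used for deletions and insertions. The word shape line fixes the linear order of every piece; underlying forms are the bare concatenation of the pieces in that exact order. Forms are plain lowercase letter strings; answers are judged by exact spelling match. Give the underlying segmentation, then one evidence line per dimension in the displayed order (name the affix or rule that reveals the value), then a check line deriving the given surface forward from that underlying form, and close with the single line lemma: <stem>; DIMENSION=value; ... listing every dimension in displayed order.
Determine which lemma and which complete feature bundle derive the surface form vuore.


underlying: vuor-e-u
NUM=ak - signalled by the affix -e
ASPECT=so - signalled by the affix -u
check: vuoreu -> vuore -> vuore -> vuore
lemma: vuor; NUM=ak; ASPECT=so


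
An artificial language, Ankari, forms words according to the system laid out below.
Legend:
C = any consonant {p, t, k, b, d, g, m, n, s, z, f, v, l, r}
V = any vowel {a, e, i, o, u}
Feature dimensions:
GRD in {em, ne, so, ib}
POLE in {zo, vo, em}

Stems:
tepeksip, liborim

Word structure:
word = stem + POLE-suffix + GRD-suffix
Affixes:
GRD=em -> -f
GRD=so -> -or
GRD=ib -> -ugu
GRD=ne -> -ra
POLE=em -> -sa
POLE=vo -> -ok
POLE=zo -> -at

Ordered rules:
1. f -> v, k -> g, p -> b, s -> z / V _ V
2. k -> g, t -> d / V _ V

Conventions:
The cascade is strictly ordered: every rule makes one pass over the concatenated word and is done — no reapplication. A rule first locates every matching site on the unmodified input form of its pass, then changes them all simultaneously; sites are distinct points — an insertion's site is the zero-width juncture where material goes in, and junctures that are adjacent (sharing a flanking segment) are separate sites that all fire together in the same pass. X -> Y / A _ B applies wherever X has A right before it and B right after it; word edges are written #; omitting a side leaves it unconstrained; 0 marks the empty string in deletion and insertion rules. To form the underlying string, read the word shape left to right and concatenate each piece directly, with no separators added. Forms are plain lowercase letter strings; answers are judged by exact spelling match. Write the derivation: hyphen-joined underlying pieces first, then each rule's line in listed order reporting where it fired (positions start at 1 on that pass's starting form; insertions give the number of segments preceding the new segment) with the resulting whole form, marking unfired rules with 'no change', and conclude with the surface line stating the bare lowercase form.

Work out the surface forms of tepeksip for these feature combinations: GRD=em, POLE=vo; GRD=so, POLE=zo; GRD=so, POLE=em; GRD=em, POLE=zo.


cell GRD=em, POLE=vo:
underlying: tepeksip-ok-f
1. f -> v, k -> g, p -> b, s -> z / V _ V: fires at position(s) 3, 8: tebeksibokf
2. k -> g, t -> d / V _ V: no change
surface: tebeksibokf

cell GRD=so, POLE=zo:
underlying: tepeksip-at-or
1. f -> v, k -> g, p -> b, s -> z / V _ V: fires at position(s) 3, 8: tebeksibator
2. k -> g, t -> d / V _ V: fires at position(s) 10: tebeksibador
surface: tebeksibador

cell GRD=so, POLE=em:
underlying: tepeksip-sa-or
1. f -> v, k -> g, p -> b, s -> z / V _ V: fires at position(s) 3: tebeksipsaor
2. k -> g, t -> d / V _ V: no change
surface: tebeksipsaor

cell GRD=em, POLE=zo:
underlying: tepeksip-at-f
1. f -> v, k -> g, p -> b, s -> z / V _ V: fires at position(s) 3, 8: tebeksibatf
2. k -> g, t -> d / V _ V: no change
surface: tebeksibatf


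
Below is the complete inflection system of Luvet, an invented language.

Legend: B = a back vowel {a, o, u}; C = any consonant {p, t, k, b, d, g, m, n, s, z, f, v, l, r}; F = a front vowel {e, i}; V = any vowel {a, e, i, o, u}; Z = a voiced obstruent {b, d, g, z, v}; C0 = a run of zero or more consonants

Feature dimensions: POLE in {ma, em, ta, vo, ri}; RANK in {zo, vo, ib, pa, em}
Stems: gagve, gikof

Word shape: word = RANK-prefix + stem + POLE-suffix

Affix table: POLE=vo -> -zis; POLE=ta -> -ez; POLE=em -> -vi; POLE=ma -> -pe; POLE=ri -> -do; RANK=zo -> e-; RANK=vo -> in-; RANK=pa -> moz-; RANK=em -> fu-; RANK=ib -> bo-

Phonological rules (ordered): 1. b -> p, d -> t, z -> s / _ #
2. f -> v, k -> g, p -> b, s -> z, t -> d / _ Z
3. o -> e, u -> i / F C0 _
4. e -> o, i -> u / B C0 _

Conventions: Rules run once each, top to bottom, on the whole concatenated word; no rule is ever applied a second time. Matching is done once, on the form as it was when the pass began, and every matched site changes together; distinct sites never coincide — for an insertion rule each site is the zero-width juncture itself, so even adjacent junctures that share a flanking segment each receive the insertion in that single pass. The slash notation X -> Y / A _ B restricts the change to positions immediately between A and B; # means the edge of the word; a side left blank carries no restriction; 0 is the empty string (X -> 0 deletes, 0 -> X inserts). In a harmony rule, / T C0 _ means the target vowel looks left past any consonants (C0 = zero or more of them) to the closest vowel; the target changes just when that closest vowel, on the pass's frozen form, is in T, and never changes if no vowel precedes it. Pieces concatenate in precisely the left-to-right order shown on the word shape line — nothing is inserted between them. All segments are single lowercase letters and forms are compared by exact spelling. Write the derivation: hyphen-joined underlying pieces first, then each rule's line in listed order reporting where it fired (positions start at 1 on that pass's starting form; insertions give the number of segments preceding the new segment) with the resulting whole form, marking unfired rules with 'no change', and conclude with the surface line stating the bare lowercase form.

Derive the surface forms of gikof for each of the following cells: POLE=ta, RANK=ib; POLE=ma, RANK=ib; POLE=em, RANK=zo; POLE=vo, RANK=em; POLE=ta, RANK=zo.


cell POLE=ta, RANK=ib:
underlying: bo-gikof-ez
1. b -> p, d -> t, z -> s / _ #: fires at position(s) 9: bogikofes
2. f -> v, k -> g, p -> b, s -> z, t -> d / _ Z: no change
3. o -> e, u -> i / F C0 _: fires at position(s) 6: bogikefes
4. e -> o, i -> u / B C0 _: fires at position(s) 4: bogukefes
surface: bogukefes

cell POLE=ma, RANK=ib:
underlying: bo-gikof-pe
1. b -> p, d -> t, z -> s / _ #: no change
2. f -> v, k -> g, p -> b, s -> z, t -> d / _ Z: no change
3. o -> e, u -> i / F C0 _: fires at position(s) 6: bogikefpe
4. e -> o, i -> u / B C0 _: fires at position(s) 4: bogukefpe
surface: bogukefpe

cell POLE=em, RANK=zo:
underlying: e-gikof-vi
1. b -> p, d -> t, z -> s / _ #: no change
2. f -> v, k -> g, p -> b, s -> z, t -> d / _ Z: fires at position(s) 6: egikovvi
3. o -> e, u -> i / F C0 _: fires at position(s) 5: egikevvi
4. e -> o, i -> u / B C0 _: no change
surface: egikevvi

cell POLE=vo, RANK=em:
underlying: fu-gikof-zis
1. b -> p, d -> t, z -> s / _ #: no change
2. f -> v, k -> g, p -> b, s -> z, t -> d / _ Z: fires at position(s) 7: fugikovzis
3. o -> e, u -> i / F C0 _: fires at position(s) 6: fugikevzis
4. e -> o, i -> u / B C0 _: fires at position(s) 4: fugukevzis
surface: fugukevzis

cell POLE=ta, RANK=zo:
underlying: e-gikof-ez
1. b -> p, d -> t, z -> s / _ #: fires at position(s) 8: egikofes
2. f -> v, k -> g, p -> b, s -> z, t -> d / _ Z: no change
3. o -> e, u -> i / F C0 _: fires at position(s) 5: egikefes
4. e -> o, i -> u / B C0 _: no change
surface: egikefes


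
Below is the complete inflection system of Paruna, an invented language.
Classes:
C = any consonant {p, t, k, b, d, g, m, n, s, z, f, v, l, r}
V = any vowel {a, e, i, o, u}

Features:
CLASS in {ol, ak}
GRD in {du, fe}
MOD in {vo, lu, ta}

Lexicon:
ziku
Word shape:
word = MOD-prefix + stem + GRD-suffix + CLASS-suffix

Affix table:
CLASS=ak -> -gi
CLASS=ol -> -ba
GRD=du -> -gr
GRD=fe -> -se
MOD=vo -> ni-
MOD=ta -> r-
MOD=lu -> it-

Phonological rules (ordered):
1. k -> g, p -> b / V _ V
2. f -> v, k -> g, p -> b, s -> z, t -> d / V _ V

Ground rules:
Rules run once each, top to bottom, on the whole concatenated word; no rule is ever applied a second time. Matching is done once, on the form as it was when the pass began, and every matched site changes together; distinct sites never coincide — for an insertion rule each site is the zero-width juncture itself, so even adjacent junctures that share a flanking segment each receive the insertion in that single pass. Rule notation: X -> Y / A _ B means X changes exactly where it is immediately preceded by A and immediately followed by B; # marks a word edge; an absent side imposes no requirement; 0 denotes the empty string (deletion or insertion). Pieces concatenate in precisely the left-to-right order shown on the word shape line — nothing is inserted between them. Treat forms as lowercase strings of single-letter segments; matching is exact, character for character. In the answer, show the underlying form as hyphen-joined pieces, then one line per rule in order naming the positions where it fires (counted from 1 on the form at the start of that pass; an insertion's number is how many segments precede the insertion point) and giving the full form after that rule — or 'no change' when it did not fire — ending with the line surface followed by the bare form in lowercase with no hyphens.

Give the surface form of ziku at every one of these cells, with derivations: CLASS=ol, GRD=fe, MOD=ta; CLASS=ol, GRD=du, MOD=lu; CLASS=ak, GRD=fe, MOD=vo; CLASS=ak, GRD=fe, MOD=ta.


cell CLASS=ol, GRD=fe, MOD=ta:
underlying: r-ziku-se-ba
1. k -> g, p -> b / V _ V: fires at position(s) 4: rziguseba
2. f -> v, k -> g, p -> b, s -> z, t -> d / V _ V: fires at position(s) 6: rziguzeba
surface: rziguzeba

cell CLASS=ol, GRD=du, MOD=lu:
underlying: it-ziku-gr-ba
1. k -> g, p -> b / V _ V: fires at position(s) 5: itzigugrba
2. f -> v, k -> g, p -> b, s -> z, t -> d / V _ V: no change
surface: itzigugrba

cell CLASS=ak, GRD=fe, MOD=vo:
underlying: ni-ziku-se-gi
1. k -> g, p -> b / V _ V: fires at position(s) 5: nizigusegi
2. f -> v, k -> g, p -> b, s -> z, t -> d / V _ V: fires at position(s) 7: niziguzegi
surface: niziguzegi

cell CLASS=ak, GRD=fe, MOD=ta:
underlying: r-ziku-se-gi
1. k -> g, p -> b / V _ V: fires at position(s) 4: rzigusegi
2. f -> v, k -> g, p -> b, s -> z, t -> d / V _ V: fires at position(s) 6: rziguzegi
surface: rziguzegi


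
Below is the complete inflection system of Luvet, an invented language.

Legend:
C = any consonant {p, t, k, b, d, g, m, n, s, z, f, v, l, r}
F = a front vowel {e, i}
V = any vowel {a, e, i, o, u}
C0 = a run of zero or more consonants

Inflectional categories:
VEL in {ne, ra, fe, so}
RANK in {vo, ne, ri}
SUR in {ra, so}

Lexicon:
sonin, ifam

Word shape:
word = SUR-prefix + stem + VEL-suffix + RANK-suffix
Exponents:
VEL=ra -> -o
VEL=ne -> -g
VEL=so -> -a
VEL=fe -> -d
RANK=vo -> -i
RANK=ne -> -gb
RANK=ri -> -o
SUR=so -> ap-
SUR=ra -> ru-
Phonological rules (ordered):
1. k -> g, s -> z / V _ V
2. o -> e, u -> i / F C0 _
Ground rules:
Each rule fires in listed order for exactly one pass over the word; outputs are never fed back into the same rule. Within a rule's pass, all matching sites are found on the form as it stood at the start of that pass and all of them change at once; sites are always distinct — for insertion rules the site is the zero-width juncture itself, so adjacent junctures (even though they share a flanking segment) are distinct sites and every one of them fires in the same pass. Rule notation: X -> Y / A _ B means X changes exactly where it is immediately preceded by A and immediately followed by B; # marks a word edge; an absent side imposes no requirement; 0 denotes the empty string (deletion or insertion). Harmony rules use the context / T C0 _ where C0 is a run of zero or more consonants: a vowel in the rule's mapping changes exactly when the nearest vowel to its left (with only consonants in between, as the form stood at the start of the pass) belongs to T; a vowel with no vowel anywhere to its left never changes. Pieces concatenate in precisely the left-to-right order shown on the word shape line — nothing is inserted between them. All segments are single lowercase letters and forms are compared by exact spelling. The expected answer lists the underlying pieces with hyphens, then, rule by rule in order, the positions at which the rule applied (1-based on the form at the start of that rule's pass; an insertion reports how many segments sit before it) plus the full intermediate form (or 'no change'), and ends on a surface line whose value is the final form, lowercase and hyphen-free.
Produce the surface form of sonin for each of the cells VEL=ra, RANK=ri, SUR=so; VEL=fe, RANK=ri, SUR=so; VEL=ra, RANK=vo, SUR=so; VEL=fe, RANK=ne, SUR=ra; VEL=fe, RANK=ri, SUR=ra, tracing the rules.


cell VEL=ra, RANK=ri, SUR=so:
underlying: ap-sonin-o-o
1. k -> g, s -> z / V _ V: no change
2. o -> e, u -> i / F C0 _: fires at position(s) 8: apsonineo
surface: apsonineo

cell VEL=fe, RANK=ri, SUR=so:
underlying: ap-sonin-d-o
1. k -> g, s -> z / V _ V: no change
2. o -> e, u -> i / F C0 _: fires at position(s) 9: apsoninde
surface: apsoninde

cell VEL=ra, RANK=vo, SUR=so:
underlying: ap-sonin-o-i
1. k -> g, s -> z / V _ V: no change
2. o -> e, u -> i / F C0 _: fires at position(s) 8: apsoninei
surface: apsoninei

cell VEL=fe, RANK=ne, SUR=ra:
underlying: ru-sonin-d-gb
1. k -> g, s -> z / V _ V: fires at position(s) 3: ruzonindgb
2. o -> e, u -> i / F C0 _: no change
surface: ruzonindgb

cell VEL=fe, RANK=ri, SUR=ra:
underlying: ru-sonin-d-o
1. k -> g, s -> z / V _ V: fires at position(s) 3: ruzonindo
2. o -> e, u -> i / F C0 _: fires at position(s) 9: ruzoninde
surface: ruzoninde


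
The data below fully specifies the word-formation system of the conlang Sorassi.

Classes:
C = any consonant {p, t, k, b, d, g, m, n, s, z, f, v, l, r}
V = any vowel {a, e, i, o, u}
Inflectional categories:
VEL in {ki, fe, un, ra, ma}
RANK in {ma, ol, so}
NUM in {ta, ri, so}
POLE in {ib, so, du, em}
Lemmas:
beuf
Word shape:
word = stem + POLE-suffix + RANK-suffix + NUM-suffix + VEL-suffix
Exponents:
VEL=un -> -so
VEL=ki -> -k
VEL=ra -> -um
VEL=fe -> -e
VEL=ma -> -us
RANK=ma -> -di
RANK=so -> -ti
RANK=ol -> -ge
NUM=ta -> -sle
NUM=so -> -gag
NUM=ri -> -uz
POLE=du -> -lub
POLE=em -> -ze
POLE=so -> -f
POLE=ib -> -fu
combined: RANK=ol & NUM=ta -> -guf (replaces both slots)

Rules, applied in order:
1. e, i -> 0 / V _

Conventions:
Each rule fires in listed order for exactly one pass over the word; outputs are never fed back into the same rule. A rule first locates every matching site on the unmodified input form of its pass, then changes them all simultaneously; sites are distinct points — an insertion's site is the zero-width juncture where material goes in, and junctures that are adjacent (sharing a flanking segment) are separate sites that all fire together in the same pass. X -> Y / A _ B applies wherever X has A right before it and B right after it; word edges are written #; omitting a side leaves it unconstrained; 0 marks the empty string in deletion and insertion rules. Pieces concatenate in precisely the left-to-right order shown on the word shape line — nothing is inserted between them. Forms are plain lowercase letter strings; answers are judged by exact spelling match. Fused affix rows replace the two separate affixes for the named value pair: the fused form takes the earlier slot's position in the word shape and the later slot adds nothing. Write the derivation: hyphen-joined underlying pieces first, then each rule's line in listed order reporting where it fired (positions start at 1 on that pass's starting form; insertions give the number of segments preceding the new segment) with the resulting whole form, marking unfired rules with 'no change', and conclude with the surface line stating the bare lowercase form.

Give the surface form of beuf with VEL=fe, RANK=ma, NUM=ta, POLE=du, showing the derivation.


underlying: beuf-lub-di-sle-e
1. e, i -> 0 / V _: fires at position(s) 13: beuflubdisle
surface: beuflubdisle


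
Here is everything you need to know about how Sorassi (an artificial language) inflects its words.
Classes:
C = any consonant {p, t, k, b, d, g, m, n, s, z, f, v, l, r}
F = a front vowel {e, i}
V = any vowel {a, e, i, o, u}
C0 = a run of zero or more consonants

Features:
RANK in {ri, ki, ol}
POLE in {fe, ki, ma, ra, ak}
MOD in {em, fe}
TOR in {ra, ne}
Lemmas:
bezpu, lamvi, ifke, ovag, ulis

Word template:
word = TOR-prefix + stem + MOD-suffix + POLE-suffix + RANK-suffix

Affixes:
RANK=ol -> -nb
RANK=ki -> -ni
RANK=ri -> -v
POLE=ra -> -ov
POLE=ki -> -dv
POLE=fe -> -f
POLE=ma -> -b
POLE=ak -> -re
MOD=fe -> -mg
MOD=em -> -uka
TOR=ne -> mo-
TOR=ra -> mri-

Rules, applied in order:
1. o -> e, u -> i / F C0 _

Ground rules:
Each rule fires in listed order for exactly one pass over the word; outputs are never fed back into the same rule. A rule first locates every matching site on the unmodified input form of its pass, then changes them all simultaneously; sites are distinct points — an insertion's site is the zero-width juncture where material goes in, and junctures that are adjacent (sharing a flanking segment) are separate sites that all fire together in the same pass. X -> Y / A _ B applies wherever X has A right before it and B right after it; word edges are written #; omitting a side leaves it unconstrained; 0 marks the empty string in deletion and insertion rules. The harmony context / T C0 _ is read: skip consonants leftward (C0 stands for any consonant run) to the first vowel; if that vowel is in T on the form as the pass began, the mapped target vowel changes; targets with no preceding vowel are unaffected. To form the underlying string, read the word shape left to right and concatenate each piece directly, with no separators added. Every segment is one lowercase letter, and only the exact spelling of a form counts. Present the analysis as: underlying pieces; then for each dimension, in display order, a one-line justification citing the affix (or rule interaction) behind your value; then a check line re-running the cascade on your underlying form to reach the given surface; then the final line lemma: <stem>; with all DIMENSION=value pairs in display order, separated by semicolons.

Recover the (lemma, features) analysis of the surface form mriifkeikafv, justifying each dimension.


underlying: mri-ifke-uka-f-v
RANK=ri - signalled by the affix -v
POLE=fe - signalled by the affix -f
MOD=em - signalled by the affix -uka
TOR=ra - signalled by the affix mri-
check: mriifkeukafv -> mriifkeikafv
lemma: ifke; RANK=ri; POLE=fe; MOD=em; TOR=ra
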